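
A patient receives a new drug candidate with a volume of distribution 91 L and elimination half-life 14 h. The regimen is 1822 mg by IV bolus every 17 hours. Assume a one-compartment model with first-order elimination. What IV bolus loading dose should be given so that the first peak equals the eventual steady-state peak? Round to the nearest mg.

3202 mg

f = (1/2)^(17/14) ≈ 0.430986; accumulation ratio R = 1/(1−f) ≈ 1.75743.
Loading dose to hit Cmax,ss on first dose: D_load = D_maint·R ≈ 1822 × 1.75743 ≈ 3202.04 mg.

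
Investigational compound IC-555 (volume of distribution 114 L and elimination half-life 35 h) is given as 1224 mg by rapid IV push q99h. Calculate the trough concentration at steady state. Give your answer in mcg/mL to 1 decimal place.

1.8 mcg/mL

τ/t½ = 99/35 ≈ 2.8286, so fraction remaining f = (1/2)^(99/35) ≈ 0.1408.
Single-dose peak C₀ = D/Vd = 1224/114 ≈ 10.737 mcg/mL.
Steady-state trough Cmin,ss = C₀·f/(1−f) ≈ 10.737 × 0.1408/0.8592 ≈ 1.760 mcg/mL.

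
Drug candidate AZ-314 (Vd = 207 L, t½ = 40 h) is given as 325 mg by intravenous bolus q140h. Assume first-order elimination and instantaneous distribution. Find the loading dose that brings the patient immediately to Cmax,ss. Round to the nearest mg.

f = (1/2)^(140/40) ≈ 0.088388; accumulation ratio R = 1/(1−f) ≈ 1.09696.
Loading dose to hit Cmax,ss on first dose: D_load = D_maint·R ≈ 325 × 1.09696 ≈ 356.51 mg.

357 mg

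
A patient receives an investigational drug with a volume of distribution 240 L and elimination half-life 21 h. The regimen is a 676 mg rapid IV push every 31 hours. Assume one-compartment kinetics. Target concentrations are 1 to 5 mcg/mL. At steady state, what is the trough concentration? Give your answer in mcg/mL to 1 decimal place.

Over one 31-h interval, 31/21 ≈ 1.4762 half-lives elapse, leaving f ≈ 0.3594 of each dose.
Accumulation ratio R = 1/(1 − f) ≈ 1/0.6406 ≈ 1.5610.
Each bolus raises the concentration by D/Vd = 676/240 ≈ 2.817 mcg/mL.
Steady-state peak Cmax,ss = C₀·R ≈ 2.817 × 1.5610 ≈ 4.397 mcg/mL.
One interval later, Cmin,ss = Cmax,ss·e^(−kτ) ≈ 4.397 × 0.3594 ≈ 1.580 mcg/mL.
Trough 1.6 mcg/mL vs MEC 1 mcg/mL: adequate.

1.6 mcg/mL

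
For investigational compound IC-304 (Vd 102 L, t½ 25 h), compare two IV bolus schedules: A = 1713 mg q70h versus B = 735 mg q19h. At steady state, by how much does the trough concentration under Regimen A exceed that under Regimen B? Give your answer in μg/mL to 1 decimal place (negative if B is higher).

-7.6 μg/mL

Regimen A: f = (1/2)^(70/25) ≈ 0.1436; Cmin,ss = (1713/102)·f/(1−f) ≈ 2.816 μg/mL.
Regimen B: f = (1/2)^(19/25) ≈ 0.5905; Cmin,ss = (735/102)·f/(1−f) ≈ 10.391 μg/mL.
Difference ≈ 2.816 − 10.391 ≈ -7.575 μg/mL.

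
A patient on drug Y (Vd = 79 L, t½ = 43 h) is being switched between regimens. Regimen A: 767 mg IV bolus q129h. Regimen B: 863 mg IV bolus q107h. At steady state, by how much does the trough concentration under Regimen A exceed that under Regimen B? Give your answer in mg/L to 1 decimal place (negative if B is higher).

Regimen A: f = (1/2)^(129/43) ≈ 0.1250; Cmin,ss = (767/79)·f/(1−f) ≈ 1.387 mg/L.
Regimen B: f = (1/2)^(107/43) ≈ 0.1782; Cmin,ss = (863/79)·f/(1−f) ≈ 2.369 mg/L.
Difference ≈ 1.387 − 2.369 ≈ -0.982 mg/L.

-1.0 mg/L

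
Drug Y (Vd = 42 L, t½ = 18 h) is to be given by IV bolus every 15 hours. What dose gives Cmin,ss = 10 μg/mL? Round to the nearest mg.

328 mg

τ/t½ = 15/18 ≈ 0.83333, so f = (1/2)^(15/18) ≈ 0.561231.
Cmin,ss = (D/Vd)·f/(1−f), so D = Cmin,ss·Vd·(1−f)/f.
D = 10 × 42 × (1−f)/f ≈ 10 × 42 × 0.78180 ≈ 328.36 mg.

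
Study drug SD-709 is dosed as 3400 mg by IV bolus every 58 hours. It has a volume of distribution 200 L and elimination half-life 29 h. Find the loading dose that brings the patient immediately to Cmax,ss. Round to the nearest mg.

f = (1/2)^(58/29) ≈ 0.250000; accumulation ratio R = 1/(1−f) ≈ 1.33333.
Loading dose to hit Cmax,ss on first dose: D_load = D_maint·R ≈ 3400 × 1.33333 ≈ 4533.32 mg.

4533 mg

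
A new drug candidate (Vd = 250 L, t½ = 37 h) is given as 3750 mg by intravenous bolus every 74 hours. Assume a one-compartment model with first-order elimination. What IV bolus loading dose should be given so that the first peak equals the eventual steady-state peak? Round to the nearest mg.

f = (1/2)^(74/37) ≈ 0.250000; accumulation ratio R = 1/(1−f) ≈ 1.33333.
Loading dose to hit Cmax,ss on first dose: D_load = D_maint·R ≈ 3750 × 1.33333 ≈ 4999.99 mg.

5000 mg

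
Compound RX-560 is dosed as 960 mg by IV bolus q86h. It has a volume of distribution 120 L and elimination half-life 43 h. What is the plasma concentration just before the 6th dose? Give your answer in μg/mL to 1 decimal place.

f = (1/2)^(τ/t½) = (1/2)^(86/43) ≈ 0.2500.
C₀ = D/Vd = 960/120 ≈ 8.000 μg/mL.
Before the 6th dose, 5 doses have been given. Superposition: Cmin = C₀·(f + f² + … + f^5).
≈ 8.000 × (0.2500 + 0.0625 + 0.0156 + 0.0039 + 0.0010) ≈ 8.000 × 0.3330 ≈ 2.664 μg/mL.

2.7 μg/mL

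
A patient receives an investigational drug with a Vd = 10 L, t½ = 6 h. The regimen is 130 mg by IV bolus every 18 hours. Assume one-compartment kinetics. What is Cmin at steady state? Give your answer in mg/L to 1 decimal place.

τ = 18 h = 3 half-lives, so f = (1/2)^3 = 0.125.
Accumulation ratio R = 1/(1 − f) = 1/0.875 = 8/7.
Single-dose peak C₀ = D/Vd = 130/10 = 13 mg/L.
Steady-state peak Cmax,ss = C₀·R = 13 × 8/7 ≈ 14.857 mg/L.
Steady-state trough Cmin,ss = Cmax,ss·f ≈ 14.857 × 0.125 ≈ 1.857 mg/L.

1.9 mg/L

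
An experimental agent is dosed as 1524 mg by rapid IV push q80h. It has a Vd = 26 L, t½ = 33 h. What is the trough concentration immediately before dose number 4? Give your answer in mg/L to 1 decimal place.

13.3 mg/L

f = (1/2)^(τ/t½) = (1/2)^(80/33) ≈ 0.1863.
C₀ = D/Vd = 1524/26 ≈ 58.615 mg/L.
Before the 4th dose, 3 doses have been given. Superposition: Cmin = C₀·(f + f² + … + f^3).
≈ 58.615 × (0.1863 + 0.0347 + 0.0065) ≈ 58.615 × 0.2275 ≈ 13.335 mg/L.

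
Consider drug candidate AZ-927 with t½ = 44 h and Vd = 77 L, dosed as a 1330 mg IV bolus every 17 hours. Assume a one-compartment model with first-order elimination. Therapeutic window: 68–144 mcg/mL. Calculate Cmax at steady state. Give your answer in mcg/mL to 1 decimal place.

73.5 mcg/mL

k = ln2/t½ = ln2/44 ≈ 0.015753 h⁻¹; fraction remaining f = e^(−kτ) = e^(−0.015753×17) ≈ 0.7651.
Accumulation ratio R = 1/(1 − f) ≈ 1/0.2349 ≈ 4.2571.
Single-dose peak C₀ = D/Vd = 1330/77 ≈ 17.273 mcg/mL.
Steady-state peak Cmax,ss = C₀·R ≈ 17.273 × 4.2571 ≈ 73.533 mcg/mL.
Peak 73.5 mcg/mL vs MTC 144 mcg/mL: below toxic threshold.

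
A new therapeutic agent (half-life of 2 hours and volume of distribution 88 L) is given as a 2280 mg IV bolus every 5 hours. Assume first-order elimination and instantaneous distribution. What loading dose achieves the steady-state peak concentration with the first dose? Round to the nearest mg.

2770 mg

f = (1/2)^(5/2) ≈ 0.176777; accumulation ratio R = 1/(1−f) ≈ 1.21474.
Loading dose to hit Cmax,ss on first dose: D_load = D_maint·R ≈ 2280 × 1.21474 ≈ 2769.61 mg.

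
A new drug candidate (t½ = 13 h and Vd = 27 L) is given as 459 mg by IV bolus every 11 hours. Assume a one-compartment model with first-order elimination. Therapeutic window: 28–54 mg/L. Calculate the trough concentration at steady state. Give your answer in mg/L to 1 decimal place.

Over one 11-h interval, 11/13 ≈ 0.84615 half-lives elapse, leaving f ≈ 0.5563 of each dose.
Accumulation ratio R = 1/(1 − f) ≈ 1/0.4437 ≈ 2.2538.
Each bolus raises the concentration by D/Vd = 459/27 ≈ 17.000 mg/L.
Cmax,ss = C₀/(1 − f) ≈ 17.000/0.4437 ≈ 38.314 mg/L.
One interval later, Cmin,ss = Cmax,ss·e^(−kτ) ≈ 38.314 × 0.5563 ≈ 21.314 mg/L.
Trough 21.3 mg/L vs MEC 28 mg/L: subtherapeutic.

21.3 mg/L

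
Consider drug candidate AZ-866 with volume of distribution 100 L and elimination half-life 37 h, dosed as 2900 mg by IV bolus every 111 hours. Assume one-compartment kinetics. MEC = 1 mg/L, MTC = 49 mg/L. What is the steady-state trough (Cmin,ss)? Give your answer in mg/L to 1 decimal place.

4.1 mg/L

τ = 111 h = 3 half-lives, so f = (1/2)^3 = 0.125.
At steady state, R = 1/(1 − 0.125) = 8/7.
Single-dose peak C₀ = D/Vd = 2900/100 = 29 mg/L.
Steady-state peak Cmax,ss = C₀·R = 29 × 8/7 ≈ 33.143 mg/L.
Steady-state trough Cmin,ss = Cmax,ss·f ≈ 33.143 × 0.125 ≈ 4.143 mg/L.
Trough 4.1 mg/L vs MEC 1 mg/L: adequate.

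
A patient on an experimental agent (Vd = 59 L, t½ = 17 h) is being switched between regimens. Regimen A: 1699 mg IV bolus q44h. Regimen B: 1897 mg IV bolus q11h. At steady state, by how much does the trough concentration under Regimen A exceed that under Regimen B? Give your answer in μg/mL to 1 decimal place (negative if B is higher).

Regimen A: f = (1/2)^(44/17) ≈ 0.1663; Cmin,ss = (1699/59)·f/(1−f) ≈ 5.744 μg/mL.
Regimen B: f = (1/2)^(11/17) ≈ 0.6386; Cmin,ss = (1897/59)·f/(1−f) ≈ 56.814 μg/mL.
Difference ≈ 5.744 − 56.814 ≈ -51.070 μg/mL.

-51.1 μg/mL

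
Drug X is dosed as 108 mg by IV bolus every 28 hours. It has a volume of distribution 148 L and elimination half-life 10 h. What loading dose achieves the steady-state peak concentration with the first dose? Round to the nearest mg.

f = (1/2)^(28/10) ≈ 0.143587; accumulation ratio R = 1/(1−f) ≈ 1.16766.
Loading dose to hit Cmax,ss on first dose: D_load = D_maint·R ≈ 108 × 1.16766 ≈ 126.11 mg.

126 mg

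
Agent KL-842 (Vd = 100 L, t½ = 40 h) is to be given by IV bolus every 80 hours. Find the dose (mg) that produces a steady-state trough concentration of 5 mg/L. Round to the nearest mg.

1500 mg

τ/t½ = 80/40 ≈ 2, so f = (1/2)^(80/40) ≈ 0.250000.
Cmin,ss = (D/Vd)·f/(1−f), so D = Cmin,ss·Vd·(1−f)/f.
D = 5 × 100 × (1−f)/f ≈ 5 × 100 × 3.00000 ≈ 1500.00 mg.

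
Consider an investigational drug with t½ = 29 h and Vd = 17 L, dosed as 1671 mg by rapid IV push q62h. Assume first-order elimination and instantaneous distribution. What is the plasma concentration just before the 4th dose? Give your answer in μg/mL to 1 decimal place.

28.6 μg/mL

f = (1/2)^(τ/t½) = (1/2)^(62/29) ≈ 0.2272.
C₀ = D/Vd = 1671/17 ≈ 98.294 μg/mL.
Before the 4th dose, 3 doses have been given. Superposition: Cmin = C₀·(f + f² + … + f^3).
≈ 98.294 × (0.2272 + 0.0516 + 0.0117) ≈ 98.294 × 0.2905 ≈ 28.554 μg/mL.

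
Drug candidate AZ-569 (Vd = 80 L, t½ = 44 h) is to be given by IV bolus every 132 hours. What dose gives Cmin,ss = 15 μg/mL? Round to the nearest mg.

τ/t½ = 132/44 ≈ 3, so f = (1/2)^(132/44) ≈ 0.125000.
Cmin,ss = (D/Vd)·f/(1−f), so D = Cmin,ss·Vd·(1−f)/f.
D = 15 × 80 × (1−f)/f ≈ 15 × 80 × 7.00000 ≈ 8400.00 mg.

8400 mg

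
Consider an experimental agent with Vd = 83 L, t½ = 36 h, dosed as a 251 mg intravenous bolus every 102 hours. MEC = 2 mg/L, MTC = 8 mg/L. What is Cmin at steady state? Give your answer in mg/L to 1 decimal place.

τ/t½ = 102/36 ≈ 2.8333, so fraction remaining f = (1/2)^(102/36) ≈ 0.1403.
Each bolus raises the concentration by D/Vd = 251/83 ≈ 3.024 mg/L.
Steady-state trough Cmin,ss = C₀·f/(1−f) ≈ 3.024 × 0.1403/0.8597 ≈ 0.494 mg/L.
Trough 0.5 mg/L vs MEC 2 mg/L: subtherapeutic.

0.5 mg/L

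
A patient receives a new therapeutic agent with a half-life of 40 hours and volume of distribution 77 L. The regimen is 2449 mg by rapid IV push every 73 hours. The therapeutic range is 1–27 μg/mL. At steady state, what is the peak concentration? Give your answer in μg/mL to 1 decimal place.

k = ln2/t½ = ln2/40 ≈ 0.017329 h⁻¹; fraction remaining f = e^(−kτ) = e^(−0.017329×73) ≈ 0.2822.
Accumulation ratio R = 1/(1 − f) ≈ 1/0.7178 ≈ 1.3931.
Each bolus raises the concentration by D/Vd = 2449/77 ≈ 31.805 μg/mL.
Steady-state peak Cmax,ss = C₀·R ≈ 31.805 × 1.3931 ≈ 44.308 μg/mL.
Peak 44.3 μg/mL vs MTC 27 μg/mL: exceeds toxic threshold.

44.3 μg/mL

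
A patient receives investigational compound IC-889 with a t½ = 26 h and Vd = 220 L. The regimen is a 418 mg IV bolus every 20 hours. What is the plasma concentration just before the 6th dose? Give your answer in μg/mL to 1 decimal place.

f = (1/2)^(τ/t½) = (1/2)^(20/26) ≈ 0.5867.
C₀ = D/Vd = 418/220 ≈ 1.900 μg/mL.
Before the 6th dose, 5 doses have been given. Superposition: Cmin = C₀·(f + f² + … + f^5).
≈ 1.900 × (0.5867 + 0.3442 + 0.2020 + 0.1185 + 0.0695) ≈ 1.900 × 1.3209 ≈ 2.510 μg/mL.

2.5 μg/mL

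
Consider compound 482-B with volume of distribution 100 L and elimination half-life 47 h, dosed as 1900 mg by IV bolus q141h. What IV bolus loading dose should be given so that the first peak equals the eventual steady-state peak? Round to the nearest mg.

2171 mg

f = (1/2)^(141/47) ≈ 0.125000; accumulation ratio R = 1/(1−f) ≈ 1.14286.
Loading dose to hit Cmax,ss on first dose: D_load = D_maint·R ≈ 1900 × 1.14286 ≈ 2171.43 mg.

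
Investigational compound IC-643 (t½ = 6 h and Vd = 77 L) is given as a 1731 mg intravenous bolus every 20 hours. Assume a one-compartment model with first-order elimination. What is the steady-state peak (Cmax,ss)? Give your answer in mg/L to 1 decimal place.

Over one 20-h interval, 20/6 ≈ 3.3333 half-lives elapse, leaving f ≈ 0.0992 of each dose.
Accumulation ratio R = 1/(1 − f) ≈ 1/0.9008 ≈ 1.1101.
Single-dose peak C₀ = D/Vd = 1731/77 ≈ 22.481 mg/L.
Cmax,ss = C₀/(1 − f) ≈ 22.481/0.9008 ≈ 24.957 mg/L.

25.0 mg/L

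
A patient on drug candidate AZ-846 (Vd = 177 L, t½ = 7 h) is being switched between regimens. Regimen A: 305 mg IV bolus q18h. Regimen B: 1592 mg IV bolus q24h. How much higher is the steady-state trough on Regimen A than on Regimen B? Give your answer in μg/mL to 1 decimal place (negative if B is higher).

-0.6 μg/mL

Regimen A: f = (1/2)^(18/7) ≈ 0.1682; Cmin,ss = (305/177)·f/(1−f) ≈ 0.348 μg/mL.
Regimen B: f = (1/2)^(24/7) ≈ 0.0929; Cmin,ss = (1592/177)·f/(1−f) ≈ 0.921 μg/mL.
Difference ≈ 0.348 − 0.921 ≈ -0.573 μg/mL.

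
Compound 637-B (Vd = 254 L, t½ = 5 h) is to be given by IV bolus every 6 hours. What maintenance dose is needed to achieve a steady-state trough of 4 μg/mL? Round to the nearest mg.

τ/t½ = 6/5 ≈ 1.2, so f = (1/2)^(6/5) ≈ 0.435275.
Cmin,ss = (D/Vd)·f/(1−f), so D = Cmin,ss·Vd·(1−f)/f.
D = 4 × 254 × (1−f)/f ≈ 4 × 254 × 1.29740 ≈ 1318.16 mg.

1318 mg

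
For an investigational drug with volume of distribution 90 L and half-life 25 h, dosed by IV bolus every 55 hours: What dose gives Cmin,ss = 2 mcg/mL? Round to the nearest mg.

τ/t½ = 55/25 ≈ 2.2, so f = (1/2)^(55/25) ≈ 0.217638.
Cmin,ss = (D/Vd)·f/(1−f), so D = Cmin,ss·Vd·(1−f)/f.
D = 2 × 90 × (1−f)/f ≈ 2 × 90 × 3.59479 ≈ 647.06 mg.

647 mg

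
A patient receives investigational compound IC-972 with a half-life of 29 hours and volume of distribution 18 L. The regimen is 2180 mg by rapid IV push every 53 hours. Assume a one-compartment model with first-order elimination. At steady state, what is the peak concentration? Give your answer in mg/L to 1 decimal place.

k = ln2/t½ = ln2/29 ≈ 0.023902 h⁻¹; fraction remaining f = e^(−kτ) = e^(−0.023902×53) ≈ 0.2817.
Accumulation ratio R = 1/(1 − f) ≈ 1/0.7183 ≈ 1.3922.
Single-dose peak C₀ = D/Vd = 2180/18 ≈ 121.111 mg/L.
Cmax,ss = C₀/(1 − f) ≈ 121.111/0.7183 ≈ 168.608 mg/L.

168.6 mg/L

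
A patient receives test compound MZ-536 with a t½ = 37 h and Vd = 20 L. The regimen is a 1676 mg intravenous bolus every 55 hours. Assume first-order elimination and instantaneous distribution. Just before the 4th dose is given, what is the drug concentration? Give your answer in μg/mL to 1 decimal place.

44.4 μg/mL

f = (1/2)^(τ/t½) = (1/2)^(55/37) ≈ 0.3569.
C₀ = D/Vd = 1676/20 ≈ 83.800 μg/mL.
Before the 4th dose, 3 doses have been given. Superposition: Cmin = C₀·(f + f² + … + f^3).
≈ 83.800 × (0.3569 + 0.1274 + 0.0455) ≈ 83.800 × 0.5298 ≈ 44.397 μg/mL.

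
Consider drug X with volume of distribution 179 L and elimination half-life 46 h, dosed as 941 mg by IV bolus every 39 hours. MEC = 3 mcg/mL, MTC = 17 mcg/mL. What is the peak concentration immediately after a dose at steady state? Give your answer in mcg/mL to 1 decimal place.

11.8 mcg/mL

Over one 39-h interval, 39/46 ≈ 0.84783 half-lives elapse, leaving f ≈ 0.5556 of each dose.
At steady state, accumulation factor R = 1/(1 − e^(−kτ)) ≈ 2.2502.
Single-dose peak C₀ = D/Vd = 941/179 ≈ 5.257 mcg/mL.
Steady-state peak Cmax,ss = C₀·R ≈ 5.257 × 2.2502 ≈ 11.829 mcg/mL.
Peak 11.8 mcg/mL vs MTC 17 mcg/mL: below toxic threshold.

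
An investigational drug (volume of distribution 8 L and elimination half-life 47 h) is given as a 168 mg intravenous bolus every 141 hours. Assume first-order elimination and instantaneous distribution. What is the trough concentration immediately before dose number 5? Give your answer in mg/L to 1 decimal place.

3.0 mg/L

f = (1/2)^(τ/t½) = (1/2)^(141/47) ≈ 0.1250.
C₀ = D/Vd = 168/8 ≈ 21.000 mg/L.
Before the 5th dose, 4 doses have been given. Superposition: Cmin = C₀·(f + f² + … + f^4).
≈ 21.000 × (0.1250 + 0.0156 + 0.0020 + 0.0002) ≈ 21.000 × 0.1428 ≈ 2.999 mg/L.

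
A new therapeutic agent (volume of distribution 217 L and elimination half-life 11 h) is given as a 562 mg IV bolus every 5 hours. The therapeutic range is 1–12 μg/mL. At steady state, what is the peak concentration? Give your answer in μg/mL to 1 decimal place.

9.6 μg/mL

τ/t½ = 5/11 ≈ 0.45455, so fraction remaining f = (1/2)^(5/11) ≈ 0.7297.
Accumulation ratio R = 1/(1 − f) ≈ 1/0.2703 ≈ 3.6996.
Single-dose peak C₀ = D/Vd = 562/217 ≈ 2.590 μg/mL.
Steady-state peak Cmax,ss = C₀·R ≈ 2.590 × 3.6996 ≈ 9.582 μg/mL.
Peak 9.6 μg/mL vs MTC 12 μg/mL: below toxic threshold.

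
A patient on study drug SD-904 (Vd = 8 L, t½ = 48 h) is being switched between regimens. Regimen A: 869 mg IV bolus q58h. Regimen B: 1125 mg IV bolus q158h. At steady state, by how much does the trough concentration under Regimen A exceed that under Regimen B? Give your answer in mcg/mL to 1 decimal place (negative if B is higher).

Regimen A: f = (1/2)^(58/48) ≈ 0.4328; Cmin,ss = (869/8)·f/(1−f) ≈ 82.886 mcg/mL.
Regimen B: f = (1/2)^(158/48) ≈ 0.1021; Cmin,ss = (1125/8)·f/(1−f) ≈ 15.990 mcg/mL.
Difference ≈ 82.886 − 15.990 ≈ 66.896 mcg/mL.

66.9 mcg/mL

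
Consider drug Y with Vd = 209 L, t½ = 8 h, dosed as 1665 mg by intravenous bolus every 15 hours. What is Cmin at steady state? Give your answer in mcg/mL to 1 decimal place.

3.0 mcg/mL

Over one 15-h interval, 15/8 ≈ 1.875 half-lives elapse, leaving f ≈ 0.2726 of each dose.
Single-dose peak C₀ = D/Vd = 1665/209 ≈ 7.967 mcg/mL.
Steady-state trough Cmin,ss = C₀·f/(1−f) ≈ 7.967 × 0.2726/0.7274 ≈ 2.986 mcg/mL.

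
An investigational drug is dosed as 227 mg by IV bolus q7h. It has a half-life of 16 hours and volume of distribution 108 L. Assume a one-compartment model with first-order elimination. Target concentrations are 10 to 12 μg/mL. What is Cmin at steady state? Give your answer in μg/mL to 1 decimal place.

5.9 μg/mL

k = ln2/t½ = ln2/16 ≈ 0.043322 h⁻¹; fraction remaining f = e^(−kτ) = e^(−0.043322×7) ≈ 0.7384.
Accumulation ratio R = 1/(1 − f) ≈ 1/0.2616 ≈ 3.8226.
Each bolus raises the concentration by D/Vd = 227/108 ≈ 2.102 μg/mL.
Steady-state peak Cmax,ss = C₀·R ≈ 2.102 × 3.8226 ≈ 8.035 μg/mL.
Steady-state trough Cmin,ss = Cmax,ss·f ≈ 8.035 × 0.7384 ≈ 5.933 μg/mL.
Trough 5.9 μg/mL vs MEC 10 μg/mL: subtherapeutic.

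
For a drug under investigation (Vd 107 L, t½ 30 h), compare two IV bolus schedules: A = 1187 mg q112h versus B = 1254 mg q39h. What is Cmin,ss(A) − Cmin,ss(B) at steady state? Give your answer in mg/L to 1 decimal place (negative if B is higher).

-7.1 mg/L

Regimen A: f = (1/2)^(112/30) ≈ 0.0752; Cmin,ss = (1187/107)·f/(1−f) ≈ 0.902 mg/L.
Regimen B: f = (1/2)^(39/30) ≈ 0.4061; Cmin,ss = (1254/107)·f/(1−f) ≈ 8.014 mg/L.
Difference ≈ 0.902 − 8.014 ≈ -7.112 mg/L.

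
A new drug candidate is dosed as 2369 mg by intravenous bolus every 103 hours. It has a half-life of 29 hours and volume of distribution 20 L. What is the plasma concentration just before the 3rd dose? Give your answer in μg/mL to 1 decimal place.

f = (1/2)^(τ/t½) = (1/2)^(103/29) ≈ 0.0853.
C₀ = D/Vd = 2369/20 ≈ 118.450 μg/mL.
Before the 3rd dose, 2 doses have been given. Superposition: Cmin = C₀·(f + f²).
≈ 118.450 × (0.0853 + 0.0073) ≈ 118.450 × 0.0926 ≈ 10.968 μg/mL.

11.0 μg/mL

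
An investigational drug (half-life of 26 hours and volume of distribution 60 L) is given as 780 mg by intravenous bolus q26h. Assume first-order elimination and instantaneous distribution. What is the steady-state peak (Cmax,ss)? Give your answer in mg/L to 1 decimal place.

26.0 mg/L

The dosing interval is 1 half-life, so f = 2^(−1) = 0.5.
Accumulation ratio R = 1/(1 − f) = 1/0.5 = 2/1.
Single-dose peak C₀ = D/Vd = 780/60 = 13 mg/L.
Steady-state peak Cmax,ss = C₀·R = 13 × 2/1 ≈ 26.000 mg/L.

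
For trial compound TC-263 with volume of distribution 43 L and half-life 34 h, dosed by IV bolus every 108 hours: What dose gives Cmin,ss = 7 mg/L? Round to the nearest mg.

τ/t½ = 108/34 ≈ 3.1765, so f = (1/2)^(108/34) ≈ 0.110608.
Cmin,ss = (D/Vd)·f/(1−f), so D = Cmin,ss·Vd·(1−f)/f.
D = 7 × 43 × (1−f)/f ≈ 7 × 43 × 8.04094 ≈ 2420.32 mg.

2420 mg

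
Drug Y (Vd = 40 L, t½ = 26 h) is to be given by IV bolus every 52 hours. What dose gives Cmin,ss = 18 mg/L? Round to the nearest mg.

2160 mg

τ/t½ = 52/26 ≈ 2, so f = (1/2)^(52/26) ≈ 0.250000.
Cmin,ss = (D/Vd)·f/(1−f), so D = Cmin,ss·Vd·(1−f)/f.
D = 18 × 40 × (1−f)/f ≈ 18 × 40 × 3.00000 ≈ 2160.00 mg.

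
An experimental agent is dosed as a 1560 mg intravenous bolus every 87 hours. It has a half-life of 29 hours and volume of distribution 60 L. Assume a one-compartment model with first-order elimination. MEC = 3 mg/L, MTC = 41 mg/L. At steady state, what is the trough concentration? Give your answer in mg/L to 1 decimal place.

3.7 mg/L

τ = 87 h = 3 half-lives, so f = (1/2)^3 = 0.125.
Accumulation ratio R = 1/(1 − f) = 1/0.875 = 8/7.
Single-dose peak C₀ = D/Vd = 1560/60 = 26 mg/L.
Steady-state peak Cmax,ss = C₀·R = 26 × 8/7 ≈ 29.714 mg/L.
Steady-state trough Cmin,ss = Cmax,ss·f ≈ 29.714 × 0.125 ≈ 3.714 mg/L.
Trough 3.7 mg/L vs MEC 3 mg/L: adequate.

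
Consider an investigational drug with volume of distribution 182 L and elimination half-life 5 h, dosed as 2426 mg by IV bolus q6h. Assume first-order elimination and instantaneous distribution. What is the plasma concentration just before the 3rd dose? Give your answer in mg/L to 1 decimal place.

f = (1/2)^(τ/t½) = (1/2)^(6/5) ≈ 0.4353.
C₀ = D/Vd = 2426/182 ≈ 13.330 mg/L.
Before the 3rd dose, 2 doses have been given. Superposition: Cmin = C₀·(f + f²).
≈ 13.330 × (0.4353 + 0.1895) ≈ 13.330 × 0.6248 ≈ 8.329 mg/L.

8.3 mg/L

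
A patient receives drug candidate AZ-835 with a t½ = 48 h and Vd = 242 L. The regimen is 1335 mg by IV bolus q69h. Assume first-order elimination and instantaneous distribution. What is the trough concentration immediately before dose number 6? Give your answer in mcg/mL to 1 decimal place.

3.2 mcg/mL

f = (1/2)^(τ/t½) = (1/2)^(69/48) ≈ 0.3692.
C₀ = D/Vd = 1335/242 ≈ 5.517 mcg/mL.
Before the 6th dose, 5 doses have been given. Superposition: Cmin = C₀·(f + f² + … + f^5).
≈ 5.517 × (0.3692 + 0.1363 + 0.0503 + 0.0186 + 0.0069) ≈ 5.517 × 0.5813 ≈ 3.207 mcg/mL.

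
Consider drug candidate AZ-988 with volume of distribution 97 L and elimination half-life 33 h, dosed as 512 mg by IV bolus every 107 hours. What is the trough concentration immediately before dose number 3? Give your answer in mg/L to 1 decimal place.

0.6 mg/L

f = (1/2)^(τ/t½) = (1/2)^(107/33) ≈ 0.1057.
C₀ = D/Vd = 512/97 ≈ 5.278 mg/L.
Before the 3rd dose, 2 doses have been given. Superposition: Cmin = C₀·(f + f²).
≈ 5.278 × (0.1057 + 0.0112) ≈ 5.278 × 0.1169 ≈ 0.617 mg/L.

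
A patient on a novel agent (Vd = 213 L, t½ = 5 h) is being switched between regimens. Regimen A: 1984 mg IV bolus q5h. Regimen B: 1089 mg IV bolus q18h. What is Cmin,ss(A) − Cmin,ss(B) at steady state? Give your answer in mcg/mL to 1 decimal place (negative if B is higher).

8.9 mcg/mL

Regimen A: f = (1/2)^(5/5) ≈ 0.5000; Cmin,ss = (1984/213)·f/(1−f) ≈ 9.315 mcg/mL.
Regimen B: f = (1/2)^(18/5) ≈ 0.0825; Cmin,ss = (1089/213)·f/(1−f) ≈ 0.460 mcg/mL.
Difference ≈ 9.315 − 0.460 ≈ 8.855 mcg/mL.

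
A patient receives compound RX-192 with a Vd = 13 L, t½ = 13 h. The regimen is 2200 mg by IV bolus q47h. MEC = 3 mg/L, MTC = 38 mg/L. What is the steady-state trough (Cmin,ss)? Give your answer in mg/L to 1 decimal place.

k = ln2/t½ = ln2/13 ≈ 0.053319 h⁻¹; fraction remaining f = e^(−kτ) = e^(−0.053319×47) ≈ 0.0816.
Each bolus raises the concentration by D/Vd = 2200/13 ≈ 169.231 mg/L.
Steady-state trough Cmin,ss = C₀·f/(1−f) ≈ 169.231 × 0.0816/0.9184 ≈ 15.036 mg/L.
Trough 15.0 mg/L vs MEC 3 mg/L: adequate.

15.0 mg/L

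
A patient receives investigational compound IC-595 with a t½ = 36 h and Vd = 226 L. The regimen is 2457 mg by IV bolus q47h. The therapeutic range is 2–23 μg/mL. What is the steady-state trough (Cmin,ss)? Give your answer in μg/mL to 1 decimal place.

7.4 μg/mL

τ/t½ = 47/36 ≈ 1.3056, so fraction remaining f = (1/2)^(47/36) ≈ 0.4046.
Accumulation ratio R = 1/(1 − f) ≈ 1/0.5954 ≈ 1.6795.
Single-dose peak C₀ = D/Vd = 2457/226 ≈ 10.872 μg/mL.
Steady-state peak Cmax,ss = C₀·R ≈ 10.872 × 1.6795 ≈ 18.260 μg/mL.
One interval later, Cmin,ss = Cmax,ss·e^(−kτ) ≈ 18.260 × 0.4046 ≈ 7.388 μg/mL.
Trough 7.4 μg/mL vs MEC 2 μg/mL: adequate.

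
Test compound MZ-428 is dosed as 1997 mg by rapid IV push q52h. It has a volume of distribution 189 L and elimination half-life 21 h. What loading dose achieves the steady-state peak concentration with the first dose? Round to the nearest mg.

2435 mg

f = (1/2)^(52/21) ≈ 0.179718; accumulation ratio R = 1/(1−f) ≈ 1.21909.
Loading dose to hit Cmax,ss on first dose: D_load = D_maint·R ≈ 1997 × 1.21909 ≈ 2434.52 mg.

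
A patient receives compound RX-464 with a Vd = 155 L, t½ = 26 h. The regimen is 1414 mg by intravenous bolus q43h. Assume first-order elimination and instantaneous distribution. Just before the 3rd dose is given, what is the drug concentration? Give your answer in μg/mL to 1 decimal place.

3.8 μg/mL

f = (1/2)^(τ/t½) = (1/2)^(43/26) ≈ 0.3178.
C₀ = D/Vd = 1414/155 ≈ 9.123 μg/mL.
Before the 3rd dose, 2 doses have been given. Superposition: Cmin = C₀·(f + f²).
≈ 9.123 × (0.3178 + 0.1010) ≈ 9.123 × 0.4188 ≈ 3.821 μg/mL.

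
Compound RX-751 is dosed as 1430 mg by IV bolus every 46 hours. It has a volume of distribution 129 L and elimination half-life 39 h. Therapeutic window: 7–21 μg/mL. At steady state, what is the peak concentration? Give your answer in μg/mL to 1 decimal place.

τ/t½ = 46/39 ≈ 1.1795, so fraction remaining f = (1/2)^(46/39) ≈ 0.4415.
At steady state, accumulation factor R = 1/(1 − e^(−kτ)) ≈ 1.7905.
Each bolus raises the concentration by D/Vd = 1430/129 ≈ 11.085 μg/mL.
Steady-state peak Cmax,ss = C₀·R ≈ 11.085 × 1.7905 ≈ 19.848 μg/mL.
Peak 19.8 μg/mL vs MTC 21 μg/mL: below toxic threshold.

19.8 μg/mL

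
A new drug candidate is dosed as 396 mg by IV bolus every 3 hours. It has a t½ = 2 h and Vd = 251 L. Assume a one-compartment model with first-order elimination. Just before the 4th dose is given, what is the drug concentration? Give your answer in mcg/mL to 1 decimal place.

0.8 mcg/mL

f = (1/2)^(τ/t½) = (1/2)^(3/2) ≈ 0.3536.
C₀ = D/Vd = 396/251 ≈ 1.578 mcg/mL.
Before the 4th dose, 3 doses have been given. Superposition: Cmin = C₀·(f + f² + … + f^3).
≈ 1.578 × (0.3536 + 0.1250 + 0.0442) ≈ 1.578 × 0.5228 ≈ 0.825 mcg/mL.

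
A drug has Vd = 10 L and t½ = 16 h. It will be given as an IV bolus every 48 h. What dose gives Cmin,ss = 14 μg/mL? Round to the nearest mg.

τ/t½ = 48/16 ≈ 3, so f = (1/2)^(48/16) ≈ 0.125000.
Cmin,ss = (D/Vd)·f/(1−f), so D = Cmin,ss·Vd·(1−f)/f.
D = 14 × 10 × (1−f)/f ≈ 14 × 10 × 7.00000 ≈ 980.00 mg.

980 mg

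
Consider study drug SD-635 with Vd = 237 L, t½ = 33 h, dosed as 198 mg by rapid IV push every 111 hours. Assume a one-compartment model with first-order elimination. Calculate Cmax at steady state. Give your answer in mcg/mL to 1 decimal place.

0.9 mcg/mL

Over one 111-h interval, 111/33 ≈ 3.3636 half-lives elapse, leaving f ≈ 0.0972 of each dose.
Accumulation ratio R = 1/(1 − f) ≈ 1/0.9028 ≈ 1.1077.
Single-dose peak C₀ = D/Vd = 198/237 ≈ 0.835 mcg/mL.
Steady-state peak Cmax,ss = C₀·R ≈ 0.835 × 1.1077 ≈ 0.925 mcg/mL.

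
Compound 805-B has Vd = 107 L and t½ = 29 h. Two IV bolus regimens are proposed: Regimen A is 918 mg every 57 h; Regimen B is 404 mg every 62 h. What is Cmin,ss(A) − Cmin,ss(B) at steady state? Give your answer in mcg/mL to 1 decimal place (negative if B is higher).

1.8 mcg/mL

Regimen A: f = (1/2)^(57/29) ≈ 0.2560; Cmin,ss = (918/107)·f/(1−f) ≈ 2.952 mcg/mL.
Regimen B: f = (1/2)^(62/29) ≈ 0.2272; Cmin,ss = (404/107)·f/(1−f) ≈ 1.110 mcg/mL.
Difference ≈ 2.952 − 1.110 ≈ 1.842 mcg/mL.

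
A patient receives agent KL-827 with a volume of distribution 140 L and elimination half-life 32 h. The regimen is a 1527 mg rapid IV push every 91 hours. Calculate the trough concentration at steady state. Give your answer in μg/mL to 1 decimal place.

1.8 μg/mL

Over one 91-h interval, 91/32 ≈ 2.8438 half-lives elapse, leaving f ≈ 0.1393 of each dose.
At steady state, accumulation factor R = 1/(1 − e^(−kτ)) ≈ 1.1618.
Single-dose peak C₀ = D/Vd = 1527/140 ≈ 10.907 μg/mL.
Steady-state peak Cmax,ss = C₀·R ≈ 10.907 × 1.1618 ≈ 12.672 μg/mL.
Steady-state trough Cmin,ss = Cmax,ss·f ≈ 12.672 × 0.1393 ≈ 1.765 μg/mL.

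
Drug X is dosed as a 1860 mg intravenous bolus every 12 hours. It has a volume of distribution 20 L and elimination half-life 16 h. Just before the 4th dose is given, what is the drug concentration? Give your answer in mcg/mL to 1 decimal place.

107.7 mcg/mL

f = (1/2)^(τ/t½) = (1/2)^(12/16) ≈ 0.5946.
C₀ = D/Vd = 1860/20 ≈ 93.000 mcg/mL.
Before the 4th dose, 3 doses have been given. Superposition: Cmin = C₀·(f + f² + … + f^3).
≈ 93.000 × (0.5946 + 0.3535 + 0.2102) ≈ 93.000 × 1.1583 ≈ 107.722 mcg/mL.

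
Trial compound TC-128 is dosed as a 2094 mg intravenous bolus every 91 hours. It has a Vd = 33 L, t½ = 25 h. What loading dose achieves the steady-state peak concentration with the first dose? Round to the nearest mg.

2277 mg

f = (1/2)^(91/25) ≈ 0.080214; accumulation ratio R = 1/(1−f) ≈ 1.08721.
Loading dose to hit Cmax,ss on first dose: D_load = D_maint·R ≈ 2094 × 1.08721 ≈ 2276.62 mg.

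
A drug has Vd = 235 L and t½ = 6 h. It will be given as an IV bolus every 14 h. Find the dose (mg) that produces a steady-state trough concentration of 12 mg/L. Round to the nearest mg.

11392 mg

τ/t½ = 14/6 ≈ 2.3333, so f = (1/2)^(14/6) ≈ 0.198425.
Cmin,ss = (D/Vd)·f/(1−f), so D = Cmin,ss·Vd·(1−f)/f.
D = 12 × 235 × (1−f)/f ≈ 12 × 235 × 4.03969 ≈ 11391.93 mg.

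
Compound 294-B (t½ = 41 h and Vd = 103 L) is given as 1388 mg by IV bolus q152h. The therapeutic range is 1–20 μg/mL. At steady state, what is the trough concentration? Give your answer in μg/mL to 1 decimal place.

k = ln2/t½ = ln2/41 ≈ 0.016906 h⁻¹; fraction remaining f = e^(−kτ) = e^(−0.016906×152) ≈ 0.0766.
At steady state, accumulation factor R = 1/(1 − e^(−kτ)) ≈ 1.0830.
Single-dose peak C₀ = D/Vd = 1388/103 ≈ 13.476 μg/mL.
Cmax,ss = C₀/(1 − f) ≈ 13.476/0.9234 ≈ 14.594 μg/mL.
One interval later, Cmin,ss = Cmax,ss·e^(−kτ) ≈ 14.594 × 0.0766 ≈ 1.118 μg/mL.
Trough 1.1 μg/mL vs MEC 1 μg/mL: adequate.

1.1 μg/mL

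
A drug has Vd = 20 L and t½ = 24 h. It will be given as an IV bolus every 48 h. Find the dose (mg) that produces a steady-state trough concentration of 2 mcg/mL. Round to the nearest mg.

120 mg

τ/t½ = 48/24 ≈ 2, so f = (1/2)^(48/24) ≈ 0.250000.
Cmin,ss = (D/Vd)·f/(1−f), so D = Cmin,ss·Vd·(1−f)/f.
D = 2 × 20 × (1−f)/f ≈ 2 × 20 × 3.00000 ≈ 120.00 mg.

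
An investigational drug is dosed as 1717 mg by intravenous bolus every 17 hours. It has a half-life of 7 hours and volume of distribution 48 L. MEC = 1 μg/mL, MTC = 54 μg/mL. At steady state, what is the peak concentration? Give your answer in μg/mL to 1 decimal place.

43.9 μg/mL

k = ln2/t½ = ln2/7 ≈ 0.099021 h⁻¹; fraction remaining f = e^(−kτ) = e^(−0.099021×17) ≈ 0.1857.
Accumulation ratio R = 1/(1 − f) ≈ 1/0.8143 ≈ 1.2280.
Single-dose peak C₀ = D/Vd = 1717/48 ≈ 35.771 μg/mL.
Cmax,ss = C₀/(1 − f) ≈ 35.771/0.8143 ≈ 43.929 μg/mL.
Peak 43.9 μg/mL vs MTC 54 μg/mL: below toxic threshold.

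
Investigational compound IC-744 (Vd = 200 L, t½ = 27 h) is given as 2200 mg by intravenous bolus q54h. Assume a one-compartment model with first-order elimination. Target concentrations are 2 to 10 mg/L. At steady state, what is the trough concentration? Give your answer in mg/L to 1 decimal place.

3.7 mg/L

The dosing interval is 2 half-lives, so f = 2^(−2) = 0.25.
At steady state, R = 1/(1 − 0.25) = 4/3.
Single-dose peak C₀ = D/Vd = 2200/200 = 11 mg/L.
Steady-state peak Cmax,ss = C₀·R = 11 × 4/3 ≈ 14.667 mg/L.
Steady-state trough Cmin,ss = Cmax,ss·f ≈ 14.667 × 0.25 ≈ 3.667 mg/L.
Trough 3.7 mg/L vs MEC 2 mg/L: adequate.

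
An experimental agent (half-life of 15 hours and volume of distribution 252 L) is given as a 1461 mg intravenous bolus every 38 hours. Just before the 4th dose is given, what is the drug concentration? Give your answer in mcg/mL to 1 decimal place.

f = (1/2)^(τ/t½) = (1/2)^(38/15) ≈ 0.1727.
C₀ = D/Vd = 1461/252 ≈ 5.798 mcg/mL.
Before the 4th dose, 3 doses have been given. Superposition: Cmin = C₀·(f + f² + … + f^3).
≈ 5.798 × (0.1727 + 0.0298 + 0.0052) ≈ 5.798 × 0.2077 ≈ 1.204 mcg/mL.

1.2 mcg/mL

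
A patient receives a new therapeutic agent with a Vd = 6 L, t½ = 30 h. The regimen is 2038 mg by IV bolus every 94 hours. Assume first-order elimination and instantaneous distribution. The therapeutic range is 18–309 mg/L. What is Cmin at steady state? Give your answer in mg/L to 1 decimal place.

k = ln2/t½ = ln2/30 ≈ 0.023105 h⁻¹; fraction remaining f = e^(−kτ) = e^(−0.023105×94) ≈ 0.1140.
Accumulation ratio R = 1/(1 − f) ≈ 1/0.8860 ≈ 1.1287.
Each bolus raises the concentration by D/Vd = 2038/6 ≈ 339.667 mg/L.
Steady-state peak Cmax,ss = C₀·R ≈ 339.667 × 1.1287 ≈ 383.382 mg/L.
Steady-state trough Cmin,ss = Cmax,ss·f ≈ 383.382 × 0.1140 ≈ 43.706 mg/L.
Trough 43.7 mg/L vs MEC 18 mg/L: adequate.

43.7 mg/L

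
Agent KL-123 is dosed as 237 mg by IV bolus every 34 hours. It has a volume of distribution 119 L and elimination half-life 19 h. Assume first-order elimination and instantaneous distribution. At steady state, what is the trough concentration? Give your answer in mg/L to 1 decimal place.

τ/t½ = 34/19 ≈ 1.7895, so fraction remaining f = (1/2)^(34/19) ≈ 0.2893.
Single-dose peak C₀ = D/Vd = 237/119 ≈ 1.992 mg/L.
Steady-state trough Cmin,ss = C₀·f/(1−f) ≈ 1.992 × 0.2893/0.7107 ≈ 0.811 mg/L.

0.8 mg/L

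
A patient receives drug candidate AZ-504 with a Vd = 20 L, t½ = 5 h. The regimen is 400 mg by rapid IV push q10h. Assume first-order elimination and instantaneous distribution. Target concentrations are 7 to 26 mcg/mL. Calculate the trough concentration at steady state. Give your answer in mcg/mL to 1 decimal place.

τ = 10 h = 2 half-lives, so f = (1/2)^2 = 0.25.
Accumulation ratio R = 1/(1 − f) = 1/0.75 = 4/3.
Single-dose peak C₀ = D/Vd = 400/20 = 20 mcg/mL.
Steady-state peak Cmax,ss = C₀·R = 20 × 4/3 ≈ 26.667 mcg/mL.
Steady-state trough Cmin,ss = Cmax,ss·f ≈ 26.667 × 0.25 ≈ 6.667 mcg/mL.
Trough 6.7 mcg/mL vs MEC 7 mcg/mL: subtherapeutic.

6.7 mcg/mL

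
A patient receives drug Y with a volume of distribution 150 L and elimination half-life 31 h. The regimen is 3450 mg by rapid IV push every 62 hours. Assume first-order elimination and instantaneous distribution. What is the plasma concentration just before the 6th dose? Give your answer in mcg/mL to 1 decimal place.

f = (1/2)^(τ/t½) = (1/2)^(62/31) ≈ 0.2500.
C₀ = D/Vd = 3450/150 ≈ 23.000 mcg/mL.
Before the 6th dose, 5 doses have been given. Superposition: Cmin = C₀·(f + f² + … + f^5).
≈ 23.000 × (0.2500 + 0.0625 + 0.0156 + 0.0039 + 0.0010) ≈ 23.000 × 0.3330 ≈ 7.659 mcg/mL.

7.7 mcg/mL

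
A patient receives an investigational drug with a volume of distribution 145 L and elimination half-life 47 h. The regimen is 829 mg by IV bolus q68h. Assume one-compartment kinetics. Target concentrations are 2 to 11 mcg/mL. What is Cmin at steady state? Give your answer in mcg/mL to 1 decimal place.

3.3 mcg/mL

Over one 68-h interval, 68/47 ≈ 1.4468 half-lives elapse, leaving f ≈ 0.3668 of each dose.
Single-dose peak C₀ = D/Vd = 829/145 ≈ 5.717 mcg/mL.
Steady-state trough Cmin,ss = C₀·f/(1−f) ≈ 5.717 × 0.3668/0.6332 ≈ 3.312 mcg/mL.
Trough 3.3 mcg/mL vs MEC 2 mcg/mL: adequate.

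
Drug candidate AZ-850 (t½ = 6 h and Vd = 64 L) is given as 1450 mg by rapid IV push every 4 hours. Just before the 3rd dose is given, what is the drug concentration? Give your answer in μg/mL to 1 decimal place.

f = (1/2)^(τ/t½) = (1/2)^(4/6) ≈ 0.6300.
C₀ = D/Vd = 1450/64 ≈ 22.656 μg/mL.
Before the 3rd dose, 2 doses have been given. Superposition: Cmin = C₀·(f + f²).
≈ 22.656 × (0.6300 + 0.3969) ≈ 22.656 × 1.0269 ≈ 23.265 μg/mL.

23.3 μg/mL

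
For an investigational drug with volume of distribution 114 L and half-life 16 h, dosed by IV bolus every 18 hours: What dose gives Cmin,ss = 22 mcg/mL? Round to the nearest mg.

τ/t½ = 18/16 ≈ 1.125, so f = (1/2)^(18/16) ≈ 0.458502.
Cmin,ss = (D/Vd)·f/(1−f), so D = Cmin,ss·Vd·(1−f)/f.
D = 22 × 114 × (1−f)/f ≈ 22 × 114 × 1.18102 ≈ 2962.00 mg.

2962 mg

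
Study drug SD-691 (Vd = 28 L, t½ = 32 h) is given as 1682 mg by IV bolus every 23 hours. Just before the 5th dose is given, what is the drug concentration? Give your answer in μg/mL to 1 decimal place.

80.3 μg/mL

f = (1/2)^(τ/t½) = (1/2)^(23/32) ≈ 0.6076.
C₀ = D/Vd = 1682/28 ≈ 60.071 μg/mL.
Before the 5th dose, 4 doses have been given. Superposition: Cmin = C₀·(f + f² + … + f^4).
≈ 60.071 × (0.6076 + 0.3692 + 0.2243 + 0.1363) ≈ 60.071 × 1.3374 ≈ 80.339 μg/mL.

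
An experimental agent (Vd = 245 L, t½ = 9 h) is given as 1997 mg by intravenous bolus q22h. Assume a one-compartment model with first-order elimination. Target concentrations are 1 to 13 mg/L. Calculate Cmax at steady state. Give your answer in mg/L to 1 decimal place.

10.0 mg/L

Over one 22-h interval, 22/9 ≈ 2.4444 half-lives elapse, leaving f ≈ 0.1837 of each dose.
Accumulation ratio R = 1/(1 − f) ≈ 1/0.8163 ≈ 1.2250.
Each bolus raises the concentration by D/Vd = 1997/245 ≈ 8.151 mg/L.
Cmax,ss = C₀/(1 − f) ≈ 8.151/0.8163 ≈ 9.985 mg/L.
Peak 10.0 mg/L vs MTC 13 mg/L: below toxic threshold.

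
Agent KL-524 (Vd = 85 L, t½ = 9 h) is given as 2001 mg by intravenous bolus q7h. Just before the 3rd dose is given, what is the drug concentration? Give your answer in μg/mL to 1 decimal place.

f = (1/2)^(τ/t½) = (1/2)^(7/9) ≈ 0.5833.
C₀ = D/Vd = 2001/85 ≈ 23.541 μg/mL.
Before the 3rd dose, 2 doses have been given. Superposition: Cmin = C₀·(f + f²).
≈ 23.541 × (0.5833 + 0.3402) ≈ 23.541 × 0.9235 ≈ 21.740 μg/mL.

21.7 μg/mL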